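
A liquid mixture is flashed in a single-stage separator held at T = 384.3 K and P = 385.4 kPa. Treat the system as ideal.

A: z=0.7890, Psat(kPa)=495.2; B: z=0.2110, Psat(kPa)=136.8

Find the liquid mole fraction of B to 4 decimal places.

Raoult's law: Kᵢ = Pᵢˢᵃᵗ/P = Pᵢˢᵃᵗ/385.4.
  K_A = 495.2/385.4 = 1.284899, K_B = 136.8/385.4 = 0.354956
Material balance + equilibrium reduce to Σ zᵢ(Kᵢ−1)/(1+β(Kᵢ−1)) = 0.
Feasibility: ΣzᵢKᵢ = 1.0887, Σzᵢ/Kᵢ = 1.2085 — both > 1, two phases present.
Binary case is linear: z₁(K₁−1)(1+β(K₂−1)) + z₂(K₂−1)(1+β(K₁−1)) = 0
⇒ β = [z₁(K₁−1)+z₂(K₂−1)] / [−(K₁−1)(K₂−1)] = 0.08868/0.18377 = 0.4826
Compositions from xᵢ = zᵢ/(1+β(Kᵢ−1)), yᵢ = Kᵢxᵢ:
  A: x = 0.6936, y = 0.8913
  B: x = 0.3064, y = 0.1087

x_B = 0.3064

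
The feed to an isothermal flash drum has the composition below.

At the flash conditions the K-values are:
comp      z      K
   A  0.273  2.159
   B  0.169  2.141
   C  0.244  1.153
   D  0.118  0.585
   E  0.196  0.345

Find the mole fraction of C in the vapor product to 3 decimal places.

Let ψ = V/F and solve Σ zᵢ(Kᵢ−1)/(1+ψ(Kᵢ−1)) = 0.
Feasibility: ΣzᵢKᵢ = 1.369, Σzᵢ/Kᵢ = 1.187 — both > 1, two phases present.
Iterate (Newton) starting at ψ = 0.37:
  ψ = 0.370: g = 0.1651, g' = -0.468 → ψ = 0.722
  ψ = 0.722: g = -0.0021, g' = -0.524 → ψ = 0.718
Converged at ψ = 0.718.
Compositions from xᵢ = zᵢ/(1+ψ(Kᵢ−1)), yᵢ = Kᵢxᵢ:
  A: x = 0.149, y = 0.322
  B: x = 0.093, y = 0.199
  C: x = 0.220, y = 0.253
  D: x = 0.168, y = 0.098
  E: x = 0.370, y = 0.128

y_C = 0.253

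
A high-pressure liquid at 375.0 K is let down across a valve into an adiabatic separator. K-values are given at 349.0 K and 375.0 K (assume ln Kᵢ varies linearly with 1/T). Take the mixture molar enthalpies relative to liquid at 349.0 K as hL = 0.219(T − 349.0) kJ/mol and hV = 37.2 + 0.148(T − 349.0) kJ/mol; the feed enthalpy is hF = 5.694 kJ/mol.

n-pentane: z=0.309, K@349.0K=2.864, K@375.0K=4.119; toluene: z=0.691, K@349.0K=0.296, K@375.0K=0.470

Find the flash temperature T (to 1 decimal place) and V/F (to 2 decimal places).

Adiabatic flash: solve Rachford–Rice at each trial T, then check hF = ψ·hV(T) + (1−ψ)·hL(T).
  T = 349.0 K: K = (2.864, 0.296), RR gives ψ = 0.068, H_out = 2.537 kJ/mol
  T = 375.0 K: K = (4.119, 0.470), RR gives ψ = 0.361, H_out = 18.474 kJ/mol
  T = 362.0 K: K = (3.457, 0.376), RR gives ψ = 0.214, H_out = 10.612 kJ/mol
  T = 355.5 K: K = (3.152, 0.334), RR gives ψ = 0.143, H_out = 6.682 kJ/mol
  T = 352.2 K: K = (3.004, 0.314), RR gives ψ = 0.106, H_out = 4.616 kJ/mol
  T = 353.9 K: K = (3.080, 0.325), RR gives ψ = 0.125, H_out = 5.689 kJ/mol
Linear interpolation between T = 353.9 (H_out = 5.689) and T = 355.5 (H_out = 6.682) on hF = 5.694 gives T ≈ 353.9 K, at which ψ = 0.13.

T = 353.9 K, V/F = 0.13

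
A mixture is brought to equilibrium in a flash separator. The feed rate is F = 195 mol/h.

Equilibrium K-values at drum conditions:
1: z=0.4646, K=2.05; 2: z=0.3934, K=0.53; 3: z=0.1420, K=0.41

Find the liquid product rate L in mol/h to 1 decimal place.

L = 114.4 mol/h

Let ψ = V/F and solve Σ zᵢ(Kᵢ−1)/(1+ψ(Kᵢ−1)) = 0.
Feasibility: ΣzᵢKᵢ = 1.2192, Σzᵢ/Kᵢ = 1.3152 — both > 1, two phases present.
Newton iteration, ψ⁰ = 0.34:
  ψ = 0.3400: g = 0.03462, g' = -0.4786 → ψ = 0.4123
  ψ = 0.4123: g = 0.00038, g' = -0.4695 → ψ = 0.4131
Converged at ψ = 0.4131.
Then V = ψ·F = 0.4131·195 = 80.6 mol/h and L = F − V = 114.4 mol/h.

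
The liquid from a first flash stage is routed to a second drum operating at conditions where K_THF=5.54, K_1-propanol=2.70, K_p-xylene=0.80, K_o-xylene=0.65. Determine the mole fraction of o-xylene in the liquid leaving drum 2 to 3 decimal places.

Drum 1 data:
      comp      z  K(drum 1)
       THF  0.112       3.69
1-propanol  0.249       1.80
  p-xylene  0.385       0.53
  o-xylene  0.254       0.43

x_o-xylene (drum 2) = 0.388

Drum 1:
Newton–Raphson from ψ₁ = 0.42:
  ψ₁ = 0.420: g = -0.1252, g' = -0.543 → ψ₁ = 0.189
  ψ₁ = 0.189: g = 0.0118, g' = -0.682 → ψ₁ = 0.206
  ψ₁ = 0.206: g = 0.0002, g' = -0.663 → ψ₁ = 0.207
Converged at ψ₁ = 0.207.
Drum-1 compositions:
  THF: x = 0.072, y = 0.266
  1-propanol: x = 0.214, y = 0.385
  p-xylene: x = 0.426, y = 0.226
  o-xylene: x = 0.288, y = 0.124
Drum-2 feed = drum-1 liquid: z₂ = (0.0720, 0.2137, 0.4264, 0.2879).
Drum 2:
Rachford–Rice: g(ψ₂) = Σ zᵢ(Kᵢ−1)/(1+ψ₂(Kᵢ−1)) = 0.
Check two-phase: ΣzᵢKᵢ = 1.504 > 1 and Σzᵢ/Kᵢ = 1.068 > 1, so g(0) = 0.504 > 0 and g(1) = -0.068 < 0.
Newton iteration, ψ₂⁰ = 0.41:
  ψ₂ = 0.410: g = 0.1177, g' = -0.464 → ψ₂ = 0.664
  ψ₂ = 0.664: g = 0.0225, g' = -0.311 → ψ₂ = 0.736
  ψ₂ = 0.736: g = 0.0009, g' = -0.288 → ψ₂ = 0.739
Converged at ψ₂ = 0.739.
  THF: x = 0.017, y = 0.092
  1-propanol: x = 0.095, y = 0.256
  p-xylene: x = 0.500, y = 0.400
  o-xylene: x = 0.388, y = 0.252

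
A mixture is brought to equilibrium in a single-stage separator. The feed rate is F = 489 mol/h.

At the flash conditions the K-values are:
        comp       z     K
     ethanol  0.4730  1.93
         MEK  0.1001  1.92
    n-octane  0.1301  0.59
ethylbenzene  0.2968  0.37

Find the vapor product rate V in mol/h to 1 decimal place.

Let β = V/F and solve Σ zᵢ(Kᵢ−1)/(1+β(Kᵢ−1)) = 0.
g(0) = ΣzᵢKᵢ − 1 = 0.2917 and g(1) = 1 − Σzᵢ/Kᵢ = -0.3199, so a root lies in (0, 1).
Newton iteration, β⁰ = 0.52:
  β = 0.5200: g = 0.01291, g' = -0.5205 → β = 0.5448
  β = 0.5448: g = -0.00008, g' = -0.5272 → β = 0.5447
Converged at β = 0.5447.
Then V = β·F = 0.5447·489 = 266.3 mol/h and L = F − V = 222.7 mol/h.

V = 266.3 mol/h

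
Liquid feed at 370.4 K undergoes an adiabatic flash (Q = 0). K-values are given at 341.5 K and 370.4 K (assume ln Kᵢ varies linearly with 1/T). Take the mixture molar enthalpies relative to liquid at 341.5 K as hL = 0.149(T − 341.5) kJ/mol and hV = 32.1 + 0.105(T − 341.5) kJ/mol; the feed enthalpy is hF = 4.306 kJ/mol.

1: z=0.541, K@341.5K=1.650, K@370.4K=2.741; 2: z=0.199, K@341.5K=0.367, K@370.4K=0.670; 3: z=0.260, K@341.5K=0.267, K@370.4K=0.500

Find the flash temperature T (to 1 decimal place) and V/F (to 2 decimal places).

T = 342.7 K, V/F = 0.13

Adiabatic flash: solve Rachford–Rice at each trial T, then check hF = ψ·hV(T) + (1−ψ)·hL(T).
  T = 341.5 K: K = (1.650, 0.367, 0.267), RR gives ψ = 0.078, H_out = 2.506 kJ/mol
  T = 370.4 K: K = (2.741, 0.670, 0.500), RR gives ψ = 0.972, H_out = 34.286 kJ/mol
  T = 355.9 K: K = (2.147, 0.501, 0.370), RR gives ψ = 0.538, H_out = 19.081 kJ/mol
  T = 348.7 K: K = (1.887, 0.430, 0.315), RR gives ψ = 0.333, H_out = 11.656 kJ/mol
  T = 345.1 K: K = (1.766, 0.398, 0.290), RR gives ψ = 0.216, H_out = 7.426 kJ/mol
  T = 343.3 K: K = (1.707, 0.382, 0.278), RR gives ψ = 0.150, H_out = 5.075 kJ/mol
  T = 342.4 K: K = (1.678, 0.375, 0.273), RR gives ψ = 0.115, H_out = 3.821 kJ/mol
Linear interpolation between T = 342.4 (H_out = 3.821) and T = 343.3 (H_out = 5.075) on hF = 4.306 gives T ≈ 342.7 K, at which ψ = 0.13.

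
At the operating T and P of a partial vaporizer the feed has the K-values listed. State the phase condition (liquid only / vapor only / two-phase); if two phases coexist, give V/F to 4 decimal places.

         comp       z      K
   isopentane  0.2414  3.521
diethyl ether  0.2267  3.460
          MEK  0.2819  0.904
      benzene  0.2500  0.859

ΣzᵢKᵢ = 2.1039; Σzᵢ/Kᵢ = 0.7370.
Since Σzᵢ/Kᵢ < 1 the mixture is above its dew point — single vapor phase.

vapor only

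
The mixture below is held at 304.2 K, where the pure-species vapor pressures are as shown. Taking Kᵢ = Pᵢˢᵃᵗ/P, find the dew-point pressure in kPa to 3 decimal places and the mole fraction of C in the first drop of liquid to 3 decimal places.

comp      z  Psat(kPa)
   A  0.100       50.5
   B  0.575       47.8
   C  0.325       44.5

Pdew = 46.920 kPa, x_C = 0.343

At the dew point ψ → 1, so Σzᵢ/Kᵢ = 1 with Kᵢ = Pᵢˢᵃᵗ/P ⇒ 1/P = Σzᵢ/Pᵢˢᵃᵗ.
1/P = 0.100/50.5 + 0.575/47.8 + 0.325/44.5 = 0.021313 ⇒ P = 46.920 kPa
xᵢ = zᵢP/Pᵢˢᵃᵗ ⇒ x_C = 0.325·46.920/44.5 = 0.343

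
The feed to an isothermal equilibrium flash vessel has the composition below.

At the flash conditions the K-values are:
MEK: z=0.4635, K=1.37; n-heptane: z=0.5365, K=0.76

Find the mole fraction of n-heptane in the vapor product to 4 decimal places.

Binary case is linear: z₁(K₁−1)(1+ψ(K₂−1)) + z₂(K₂−1)(1+ψ(K₁−1)) = 0
⇒ ψ = [z₁(K₁−1)+z₂(K₂−1)] / [−(K₁−1)(K₂−1)] = 0.04274/0.08880 = 0.4813
Compositions from xᵢ = zᵢ/(1+ψ(Kᵢ−1)), yᵢ = Kᵢxᵢ:
  MEK: x = 0.3934, y = 0.5390
  n-heptane: x = 0.6066, y = 0.4610

y_n-heptane = 0.4610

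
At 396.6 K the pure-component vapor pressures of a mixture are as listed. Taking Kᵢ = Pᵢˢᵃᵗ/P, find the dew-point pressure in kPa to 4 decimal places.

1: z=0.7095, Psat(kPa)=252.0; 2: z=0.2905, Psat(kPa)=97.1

At the dew point ψ → 1, so Σzᵢ/Kᵢ = 1 with Kᵢ = Pᵢˢᵃᵗ/P ⇒ 1/P = Σzᵢ/Pᵢˢᵃᵗ.
1/P = 0.7095/252.0 + 0.2905/97.1 = 0.0058072 ⇒ P = 172.1989 kPa

Pdew = 172.1989 kPa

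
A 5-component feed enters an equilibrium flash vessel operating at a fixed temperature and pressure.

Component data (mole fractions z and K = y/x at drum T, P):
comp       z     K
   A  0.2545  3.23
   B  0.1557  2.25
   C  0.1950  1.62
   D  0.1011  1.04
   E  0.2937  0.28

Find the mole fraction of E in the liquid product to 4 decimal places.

x_E = 0.5804

Newton iteration, ψ⁰ = 0.52:
  ψ = 0.5200: g = 0.13812, g' = -0.7928 → ψ = 0.6942
  ψ = 0.6942: g = -0.00741, g' = -0.9101 → ψ = 0.6861
  ψ = 0.6861: g = -0.00004, g' = -0.8999 → ψ = 0.6860
Converged at ψ = 0.6860.
Compositions from xᵢ = zᵢ/(1+ψ(Kᵢ−1)), yᵢ = Kᵢxᵢ:
  A: x = 0.1006, y = 0.3249
  B: x = 0.0838, y = 0.1886
  C: x = 0.1368, y = 0.2216
  D: x = 0.0984, y = 0.1023
  E: x = 0.5804, y = 0.1625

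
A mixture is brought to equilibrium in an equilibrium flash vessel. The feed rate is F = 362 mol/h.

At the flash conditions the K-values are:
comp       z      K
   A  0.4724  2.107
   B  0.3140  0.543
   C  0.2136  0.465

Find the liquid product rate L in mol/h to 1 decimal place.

Iterate (Newton) starting at β = 0.69:
  β = 0.6900: g = -0.09425, g' = -0.4796 → β = 0.4935
  β = 0.4935: g = -0.00236, g' = -0.4643 → β = 0.4884
Converged at β = 0.4884.
Then V = β·F = 0.4884·362 = 176.8 mol/h and L = F − V = 185.2 mol/h.

L = 185.2 mol/h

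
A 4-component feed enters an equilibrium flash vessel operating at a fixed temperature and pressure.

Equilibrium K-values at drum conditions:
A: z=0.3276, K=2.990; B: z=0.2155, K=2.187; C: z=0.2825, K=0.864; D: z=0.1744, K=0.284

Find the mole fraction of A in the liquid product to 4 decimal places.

x_A = 0.1210

Material balance + equilibrium reduce to Σ zᵢ(Kᵢ−1)/(1+V/F(Kᵢ−1)) = 0.
Check two-phase: ΣzᵢKᵢ = 1.7444 > 1 and Σzᵢ/Kᵢ = 1.1492 > 1, so g(0) = 0.7444 > 0 and g(1) = -0.1492 < 0.
Iterate (Newton) starting at V/F = 0.5:
  V/F = 0.5000: g = 0.25158, g' = -0.6685 → V/F = 0.8764
  V/F = 0.8764: g = -0.01585, g' = -0.8962 → V/F = 0.8587
  V/F = 0.8587: g = -0.00032, g' = -0.8606 → V/F = 0.8583
Converged at V/F = 0.8583.
Compositions from xᵢ = zᵢ/(1+V/F(Kᵢ−1)), yᵢ = Kᵢxᵢ:
  A: x = 0.1210, y = 0.3617
  B: x = 0.1067, y = 0.2335
  C: x = 0.3198, y = 0.2763
  D: x = 0.4524, y = 0.1285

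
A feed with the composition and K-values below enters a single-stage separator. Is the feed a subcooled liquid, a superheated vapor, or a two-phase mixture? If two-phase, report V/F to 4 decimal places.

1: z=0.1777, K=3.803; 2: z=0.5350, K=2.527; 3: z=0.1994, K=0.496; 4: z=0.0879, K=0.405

superheated vapor

ΣzᵢKᵢ = 2.1622; Σzᵢ/Kᵢ = 0.8775.
Since Σzᵢ/Kᵢ < 1 the mixture is above its dew point — single vapor phase.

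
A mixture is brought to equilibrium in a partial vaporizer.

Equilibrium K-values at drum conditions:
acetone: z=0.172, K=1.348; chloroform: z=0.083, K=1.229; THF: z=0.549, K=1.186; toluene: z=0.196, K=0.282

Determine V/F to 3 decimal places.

V/F = 0.245

Material balance + equilibrium reduce to Σ zᵢ(Kᵢ−1)/(1+V/F(Kᵢ−1)) = 0.
Feasibility: ΣzᵢKᵢ = 1.040, Σzᵢ/Kᵢ = 1.353 — both > 1, two phases present.
Newton iteration, V/F⁰ = 0.47:
  V/F = 0.470: g = -0.0499, g' = -0.265 → V/F = 0.282
  V/F = 0.282: g = -0.0070, g' = -0.197 → V/F = 0.246
  V/F = 0.246: g = -0.0002, g' = -0.188 → V/F = 0.245
Converged at V/F = 0.245.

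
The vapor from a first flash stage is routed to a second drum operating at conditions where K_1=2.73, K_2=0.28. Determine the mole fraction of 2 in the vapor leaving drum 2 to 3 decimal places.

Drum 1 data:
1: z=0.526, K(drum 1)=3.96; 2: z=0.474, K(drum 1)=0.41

Drum 1:
Let ψ₁ = V/F and solve Σ zᵢ(Kᵢ−1)/(1+ψ₁(Kᵢ−1)) = 0.
Check two-phase: ΣzᵢKᵢ = 2.277 > 1 and Σzᵢ/Kᵢ = 1.289 > 1, so g(0) = 1.277 > 0 and g(1) = -0.289 < 0.
Binary case is linear: z₁(K₁−1)(1+ψ₁(K₂−1)) + z₂(K₂−1)(1+ψ₁(K₁−1)) = 0
⇒ ψ₁ = [z₁(K₁−1)+z₂(K₂−1)] / [−(K₁−1)(K₂−1)] = 1.2773/1.7464 = 0.731
Drum-1 compositions:
  1: x = 0.166, y = 0.658
  2: x = 0.834, y = 0.342
Drum-2 feed = drum-1 vapor: z₂ = (0.6581, 0.3419).
Drum 2:
Material balance + equilibrium reduce to Σ zᵢ(Kᵢ−1)/(1+ψ₂(Kᵢ−1)) = 0.
g(0) = ΣzᵢKᵢ − 1 = 0.892 and g(1) = 1 − Σzᵢ/Kᵢ = -0.462, so a root lies in (0, 1).
Binary case is linear: z₁(K₁−1)(1+ψ₂(K₂−1)) + z₂(K₂−1)(1+ψ₂(K₁−1)) = 0
⇒ ψ₂ = [z₁(K₁−1)+z₂(K₂−1)] / [−(K₁−1)(K₂−1)] = 0.8924/1.2456 = 0.716
  1: x = 0.294, y = 0.802
  2: x = 0.706, y = 0.198

y_2 (drum 2) = 0.198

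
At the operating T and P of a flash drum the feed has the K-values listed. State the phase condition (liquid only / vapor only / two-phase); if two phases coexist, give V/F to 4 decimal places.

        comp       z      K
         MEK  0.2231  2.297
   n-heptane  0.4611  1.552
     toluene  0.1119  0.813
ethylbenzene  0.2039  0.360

ΣzᵢKᵢ = 1.3925; Σzᵢ/Kᵢ = 1.0983.
Both exceed 1, so a two-phase solution exists.
Let ψ = V/F and solve Σ zᵢ(Kᵢ−1)/(1+ψ(Kᵢ−1)) = 0.
Newton iteration, ψ⁰ = 0.5:
  ψ = 0.5000: g = 0.16001, g' = -0.4098 → ψ = 0.8905
  ψ = 0.8905: g = -0.02360, g' = -0.6011 → ψ = 0.8512
  ψ = 0.8512: g = -0.00087, g' = -0.5584 → ψ = 0.8497
Converged at ψ = 0.8497.

two-phase, V/F = 0.8497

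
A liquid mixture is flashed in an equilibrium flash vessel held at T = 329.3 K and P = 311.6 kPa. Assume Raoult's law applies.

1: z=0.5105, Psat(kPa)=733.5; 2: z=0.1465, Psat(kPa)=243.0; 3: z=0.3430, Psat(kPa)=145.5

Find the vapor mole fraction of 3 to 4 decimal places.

Raoult's law: Kᵢ = Pᵢˢᵃᵗ/P = Pᵢˢᵃᵗ/311.6.
  K_1 = 733.5/311.6 = 2.353979, K_2 = 243.0/311.6 = 0.779846, K_3 = 145.5/311.6 = 0.466945
Rachford–Rice: g(V/F) = Σ zᵢ(Kᵢ−1)/(1+V/F(Kᵢ−1)) = 0.
g(0) = ΣzᵢKᵢ − 1 = 0.4761 and g(1) = 1 − Σzᵢ/Kᵢ = -0.1393, so a root lies in (0, 1).
Newton–Raphson from V/F = 0.5:
  V/F = 0.5000: g = 0.12665, g' = -0.5229 → V/F = 0.7422
  V/F = 0.7422: g = 0.00367, g' = -0.5098 → V/F = 0.7494
Converged at V/F = 0.7494.
Compositions from xᵢ = zᵢ/(1+V/F(Kᵢ−1)), yᵢ = Kᵢxᵢ:
  1: x = 0.2534, y = 0.5965
  2: x = 0.1754, y = 0.1368
  3: x = 0.5712, y = 0.2667

y_3 = 0.2667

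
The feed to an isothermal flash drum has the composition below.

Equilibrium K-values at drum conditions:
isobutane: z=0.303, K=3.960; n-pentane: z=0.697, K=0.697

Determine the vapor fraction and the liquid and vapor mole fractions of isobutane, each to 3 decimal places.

ψ = 0.765, x_isobutane = 0.093, y_isobutane = 0.368

Let ψ = V/F and solve Σ zᵢ(Kᵢ−1)/(1+ψ(Kᵢ−1)) = 0.
Feasibility: ΣzᵢKᵢ = 1.686, Σzᵢ/Kᵢ = 1.077 — both > 1, two phases present.
Binary case is linear: z₁(K₁−1)(1+ψ(K₂−1)) + z₂(K₂−1)(1+ψ(K₁−1)) = 0
⇒ ψ = [z₁(K₁−1)+z₂(K₂−1)] / [−(K₁−1)(K₂−1)] = 0.6857/0.8969 = 0.765
Compositions from xᵢ = zᵢ/(1+ψ(Kᵢ−1)), yᵢ = Kᵢxᵢ:
  isobutane: x = 0.093, y = 0.368
  n-pentane: x = 0.907, y = 0.632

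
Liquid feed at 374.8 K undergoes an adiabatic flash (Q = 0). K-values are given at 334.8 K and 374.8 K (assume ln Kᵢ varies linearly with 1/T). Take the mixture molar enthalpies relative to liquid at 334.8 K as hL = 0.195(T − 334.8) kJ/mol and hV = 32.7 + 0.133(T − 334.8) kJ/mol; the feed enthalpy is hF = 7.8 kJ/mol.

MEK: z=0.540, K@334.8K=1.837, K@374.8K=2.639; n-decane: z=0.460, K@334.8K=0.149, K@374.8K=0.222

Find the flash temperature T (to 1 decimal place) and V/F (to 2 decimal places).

Adiabatic flash: solve Rachford–Rice at each trial T, then check hF = ψ·hV(T) + (1−ψ)·hL(T).
  T = 334.8 K: K = (1.837, 0.149), RR gives ψ = 0.085, H_out = 2.778 kJ/mol
  T = 374.8 K: K = (2.639, 0.222), RR gives ψ = 0.413, H_out = 20.294 kJ/mol
  T = 354.8 K: K = (2.224, 0.184), RR gives ψ = 0.286, H_out = 12.898 kJ/mol
  T = 344.8 K: K = (2.027, 0.166), RR gives ψ = 0.200, H_out = 8.354 kJ/mol
  T = 339.8 K: K = (1.931, 0.157), RR gives ψ = 0.147, H_out = 5.731 kJ/mol
  T = 342.3 K: K = (1.979, 0.162), RR gives ψ = 0.174, H_out = 7.079 kJ/mol
  T = 343.6 K: K = (2.004, 0.164), RR gives ψ = 0.188, H_out = 7.750 kJ/mol
Linear interpolation between T = 343.6 (H_out = 7.750) and T = 344.8 (H_out = 8.354) on hF = 7.8 gives T ≈ 343.7 K, at which ψ = 0.19.

T = 343.7 K, V/F = 0.19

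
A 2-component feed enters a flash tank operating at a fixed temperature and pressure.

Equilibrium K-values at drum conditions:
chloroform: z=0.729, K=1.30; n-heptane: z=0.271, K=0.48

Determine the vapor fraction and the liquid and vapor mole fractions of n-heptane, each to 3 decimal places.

ψ = 0.499, x_n-heptane = 0.366, y_n-heptane = 0.176

Let ψ = V/F and solve Σ zᵢ(Kᵢ−1)/(1+ψ(Kᵢ−1)) = 0.
g(0) = ΣzᵢKᵢ − 1 = 0.078 and g(1) = 1 − Σzᵢ/Kᵢ = -0.125, so a root lies in (0, 1).
Newton iteration, ψ⁰ = 0.5:
  ψ = 0.500: g = -0.0003, g' = -0.183 → ψ = 0.499
Converged at ψ = 0.499.
Compositions from xᵢ = zᵢ/(1+ψ(Kᵢ−1)), yᵢ = Kᵢxᵢ:
  chloroform: x = 0.634, y = 0.824
  n-heptane: x = 0.366, y = 0.176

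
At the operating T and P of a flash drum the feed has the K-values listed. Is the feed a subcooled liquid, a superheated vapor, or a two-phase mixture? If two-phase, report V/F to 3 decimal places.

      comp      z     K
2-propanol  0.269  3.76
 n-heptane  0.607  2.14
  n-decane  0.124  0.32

superheated vapor

ΣzᵢKᵢ = 2.350; Σzᵢ/Kᵢ = 0.743.
Since Σzᵢ/Kᵢ < 1 the mixture is above its dew point — single vapor phase.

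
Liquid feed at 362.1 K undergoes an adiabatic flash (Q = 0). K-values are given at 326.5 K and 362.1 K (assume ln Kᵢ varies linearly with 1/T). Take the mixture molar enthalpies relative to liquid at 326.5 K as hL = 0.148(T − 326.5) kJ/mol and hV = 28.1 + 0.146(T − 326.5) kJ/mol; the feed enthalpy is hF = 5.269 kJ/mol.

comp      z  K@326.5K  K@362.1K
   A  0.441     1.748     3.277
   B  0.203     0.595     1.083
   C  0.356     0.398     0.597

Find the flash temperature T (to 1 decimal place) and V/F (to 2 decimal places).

Adiabatic flash: solve Rachford–Rice at each trial T, then check hF = ψ·hV(T) + (1−ψ)·hL(T).
  T = 326.5 K: K = (1.748, 0.595, 0.398), RR gives ψ = 0.083, H_out = 2.327 kJ/mol
  T = 362.1 K: K = (3.277, 1.083, 0.597), RR gives ψ = 1.000, H_out = 33.298 kJ/mol
  T = 344.3 K: K = (2.433, 0.815, 0.493), RR gives ψ = 0.683, H_out = 21.800 kJ/mol
  T = 335.4 K: K = (2.071, 0.699, 0.444), RR gives ψ = 0.415, H_out = 12.971 kJ/mol
  T = 330.9 K: K = (1.903, 0.645, 0.420), RR gives ψ = 0.261, H_out = 7.971 kJ/mol
  T = 328.7 K: K = (1.824, 0.620, 0.409), RR gives ψ = 0.176, H_out = 5.271 kJ/mol
Linear interpolation between T = 326.5 (H_out = 2.327) and T = 328.7 (H_out = 5.271) on hF = 5.269 gives T ≈ 328.7 K, at which ψ = 0.18.

T = 328.7 K, V/F = 0.18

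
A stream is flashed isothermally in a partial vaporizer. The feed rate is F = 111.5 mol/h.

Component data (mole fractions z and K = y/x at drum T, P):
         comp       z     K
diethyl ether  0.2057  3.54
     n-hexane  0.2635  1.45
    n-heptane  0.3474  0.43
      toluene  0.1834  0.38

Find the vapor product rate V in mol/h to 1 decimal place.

Rachford–Rice: g(V/F) = Σ zᵢ(Kᵢ−1)/(1+V/F(Kᵢ−1)) = 0.
Check two-phase: ΣzᵢKᵢ = 1.3293 > 1 and Σzᵢ/Kᵢ = 1.5304 > 1, so g(0) = 0.3293 > 0 and g(1) = -0.5304 < 0.
Iterate (Newton) starting at V/F = 0.46:
  V/F = 0.4600: g = -0.08828, g' = -0.6642 → V/F = 0.3271
  V/F = 0.3271: g = 0.00271, g' = -0.7179 → V/F = 0.3309
Converged at V/F = 0.3309.
Then V = V/F·F = 0.3309·111.5 = 36.9 mol/h and L = F − V = 74.6 mol/h.

V = 36.9 mol/h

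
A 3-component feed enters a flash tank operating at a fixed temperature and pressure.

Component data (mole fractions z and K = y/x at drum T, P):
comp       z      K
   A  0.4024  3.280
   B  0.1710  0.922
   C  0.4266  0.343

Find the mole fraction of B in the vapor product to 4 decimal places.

y_B = 0.1640

Rachford–Rice: g(V/F) = Σ zᵢ(Kᵢ−1)/(1+V/F(Kᵢ−1)) = 0.
Check two-phase: ΣzᵢKᵢ = 1.6239 > 1 and Σzᵢ/Kᵢ = 1.5519 > 1, so g(0) = 0.6239 > 0 and g(1) = -0.5519 < 0.
Newton–Raphson from V/F = 0.5:
  V/F = 0.5000: g = -0.00254, g' = -0.8663 → V/F = 0.4971
Converged at V/F = 0.4971.
Compositions from xᵢ = zᵢ/(1+V/F(Kᵢ−1)), yᵢ = Kᵢxᵢ:
  A: x = 0.1886, y = 0.6187
  B: x = 0.1779, y = 0.1640
  C: x = 0.6335, y = 0.2173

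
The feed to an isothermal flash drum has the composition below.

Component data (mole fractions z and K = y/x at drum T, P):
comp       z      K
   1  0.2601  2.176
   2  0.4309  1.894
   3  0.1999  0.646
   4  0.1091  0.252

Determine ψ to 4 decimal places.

Material balance + equilibrium reduce to Σ zᵢ(Kᵢ−1)/(1+ψ(Kᵢ−1)) = 0.
Feasibility: ΣzᵢKᵢ = 1.5387, Σzᵢ/Kᵢ = 1.0894 — both > 1, two phases present.
Newton iteration, ψ⁰ = 0.5:
  ψ = 0.5000: g = 0.24250, g' = -0.4999 → ψ = 0.9851
  ψ = 0.9851: g = -0.07224, g' = -1.1152 → ψ = 0.9203
  ψ = 0.9203: g = -0.00863, g' = -0.8704 → ψ = 0.9104
  ψ = 0.9104: g = -0.00014, g' = -0.8429 → ψ = 0.9103
Converged at ψ = 0.9103.

ψ = 0.9103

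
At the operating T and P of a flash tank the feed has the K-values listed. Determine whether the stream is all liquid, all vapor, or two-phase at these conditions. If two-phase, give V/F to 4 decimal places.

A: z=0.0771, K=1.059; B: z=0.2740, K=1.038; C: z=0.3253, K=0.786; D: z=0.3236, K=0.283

ΣzᵢKᵢ = 0.7133; Σzᵢ/Kᵢ = 1.8941.
Since ΣzᵢKᵢ < 1 the mixture is below its bubble point — single liquid phase.

all liquid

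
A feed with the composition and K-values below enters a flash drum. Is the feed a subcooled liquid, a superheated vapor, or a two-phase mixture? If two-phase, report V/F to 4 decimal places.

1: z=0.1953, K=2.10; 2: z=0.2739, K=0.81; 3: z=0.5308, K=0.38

ΣzᵢKᵢ = 0.8337; Σzᵢ/Kᵢ = 1.8280.
Since ΣzᵢKᵢ < 1 the mixture is below its bubble point — single liquid phase.

subcooled liquid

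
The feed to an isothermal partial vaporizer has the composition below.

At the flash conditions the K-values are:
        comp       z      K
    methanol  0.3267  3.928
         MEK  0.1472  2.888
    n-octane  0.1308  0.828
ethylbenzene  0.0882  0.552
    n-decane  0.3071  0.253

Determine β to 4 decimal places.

Material balance + equilibrium reduce to Σ zᵢ(Kᵢ−1)/(1+β(Kᵢ−1)) = 0.
Feasibility: ΣzᵢKᵢ = 1.9431, Σzᵢ/Kᵢ = 1.6657 — both > 1, two phases present.
Newton–Raphson from β = 0.44:
  β = 0.4400: g = 0.15456, g' = -1.1037 → β = 0.5800
  β = 0.5800: g = 0.00398, g' = -1.0749 → β = 0.5837
Converged at β = 0.5837.

β = 0.5837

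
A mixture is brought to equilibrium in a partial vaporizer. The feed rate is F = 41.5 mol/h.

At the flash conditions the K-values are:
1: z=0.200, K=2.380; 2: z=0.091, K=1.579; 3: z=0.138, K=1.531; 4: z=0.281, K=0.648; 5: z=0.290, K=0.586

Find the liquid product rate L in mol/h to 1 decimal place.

Newton iteration, V/F⁰ = 0.5:
  V/F = 0.500: g = -0.0094, g' = -0.306 → V/F = 0.469
  V/F = 0.469: g = 0.0001, g' = -0.311 → V/F = 0.470
Converged at V/F = 0.470.
Then V = V/F·F = 0.4696·41.5 = 19.5 mol/h and L = F − V = 22.0 mol/h.

L = 22.0 mol/h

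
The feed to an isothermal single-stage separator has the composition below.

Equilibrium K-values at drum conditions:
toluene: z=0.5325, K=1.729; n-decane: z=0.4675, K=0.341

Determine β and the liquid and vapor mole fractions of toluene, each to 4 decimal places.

Let β = V/F and solve Σ zᵢ(Kᵢ−1)/(1+β(Kᵢ−1)) = 0.
Feasibility: ΣzᵢKᵢ = 1.0801, Σzᵢ/Kᵢ = 1.6789 — both > 1, two phases present.
Binary case is linear: z₁(K₁−1)(1+β(K₂−1)) + z₂(K₂−1)(1+β(K₁−1)) = 0
⇒ β = [z₁(K₁−1)+z₂(K₂−1)] / [−(K₁−1)(K₂−1)] = 0.08011/0.48041 = 0.1668
Compositions from xᵢ = zᵢ/(1+β(Kᵢ−1)), yᵢ = Kᵢxᵢ:
  toluene: x = 0.4748, y = 0.8209
  n-decane: x = 0.5252, y = 0.1791

β = 0.1668, x_toluene = 0.4748, y_toluene = 0.8209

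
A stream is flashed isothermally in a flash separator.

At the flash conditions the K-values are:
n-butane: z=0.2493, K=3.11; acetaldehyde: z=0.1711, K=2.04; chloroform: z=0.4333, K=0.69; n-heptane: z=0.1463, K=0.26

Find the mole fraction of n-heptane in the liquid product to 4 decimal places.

Let ψ = V/F and solve Σ zᵢ(Kᵢ−1)/(1+ψ(Kᵢ−1)) = 0.
Feasibility: ΣzᵢKᵢ = 1.4614, Σzᵢ/Kᵢ = 1.3547 — both > 1, two phases present.
Newton–Raphson from ψ = 0.5:
  ψ = 0.5000: g = 0.04223, g' = -0.6031 → ψ = 0.5700
  ψ = 0.5700: g = 0.00012, g' = -0.6028 → ψ = 0.5702
Converged at ψ = 0.5702.
Compositions from xᵢ = zᵢ/(1+ψ(Kᵢ−1)), yᵢ = Kᵢxᵢ:
  n-butane: x = 0.1132, y = 0.3519
  acetaldehyde: x = 0.1074, y = 0.2191
  chloroform: x = 0.5263, y = 0.3632
  n-heptane: x = 0.2531, y = 0.0658

x_n-heptane = 0.2531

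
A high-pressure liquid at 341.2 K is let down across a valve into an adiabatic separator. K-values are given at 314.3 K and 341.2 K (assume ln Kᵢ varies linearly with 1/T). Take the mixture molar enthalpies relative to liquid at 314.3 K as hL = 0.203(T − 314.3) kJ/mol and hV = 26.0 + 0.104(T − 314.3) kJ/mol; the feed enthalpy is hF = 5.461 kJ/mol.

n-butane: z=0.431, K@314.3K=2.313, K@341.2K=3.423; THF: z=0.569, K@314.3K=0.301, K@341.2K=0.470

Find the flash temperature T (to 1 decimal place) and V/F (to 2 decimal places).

Adiabatic flash: solve Rachford–Rice at each trial T, then check hF = ψ·hV(T) + (1−ψ)·hL(T).
  T = 314.3 K: K = (2.313, 0.301), RR gives ψ = 0.183, H_out = 4.764 kJ/mol
  T = 341.2 K: K = (3.423, 0.470), RR gives ψ = 0.578, H_out = 18.958 kJ/mol
  T = 327.8 K: K = (2.839, 0.380), RR gives ψ = 0.386, H_out = 12.250 kJ/mol
  T = 321.1 K: K = (2.570, 0.339), RR gives ψ = 0.290, H_out = 8.721 kJ/mol
  T = 317.7 K: K = (2.439, 0.320), RR gives ψ = 0.238, H_out = 6.806 kJ/mol
  T = 316.0 K: K = (2.376, 0.310), RR gives ψ = 0.211, H_out = 5.803 kJ/mol
Linear interpolation between T = 314.3 (H_out = 4.764) and T = 316.0 (H_out = 5.803) on hF = 5.461 gives T ≈ 315.4 K, at which ψ = 0.20.

T = 315.4 K, V/F = 0.20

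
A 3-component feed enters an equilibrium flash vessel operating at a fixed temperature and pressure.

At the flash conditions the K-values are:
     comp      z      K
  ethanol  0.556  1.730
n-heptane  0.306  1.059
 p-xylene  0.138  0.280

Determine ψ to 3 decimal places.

ψ = 0.869

Material balance + equilibrium reduce to Σ zᵢ(Kᵢ−1)/(1+ψ(Kᵢ−1)) = 0.
Check two-phase: ΣzᵢKᵢ = 1.325 > 1 and Σzᵢ/Kᵢ = 1.103 > 1, so g(0) = 0.325 > 0 and g(1) = -0.103 < 0.
Iterate (Newton) starting at ψ = 0.5:
  ψ = 0.500: g = 0.1596, g' = -0.335 → ψ = 0.977
  ψ = 0.977: g = -0.0810, g' = -0.915 → ψ = 0.888
  ψ = 0.888: g = -0.0124, g' = -0.661 → ψ = 0.870
  ψ = 0.870: g = -0.0004, g' = -0.624 → ψ = 0.869
Converged at ψ = 0.869.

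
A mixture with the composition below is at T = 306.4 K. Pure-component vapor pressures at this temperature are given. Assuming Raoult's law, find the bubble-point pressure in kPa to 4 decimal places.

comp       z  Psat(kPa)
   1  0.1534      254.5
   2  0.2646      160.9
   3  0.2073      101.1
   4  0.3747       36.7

Pbub = 116.3240 kPa

At the bubble point ψ → 0, so ΣzᵢKᵢ = 1 with Kᵢ = Pᵢˢᵃᵗ/P ⇒ P = ΣzᵢPᵢˢᵃᵗ.
P = 0.1534·254.5 + 0.2646·160.9 + 0.2073·101.1 + 0.3747·36.7 = 116.3240 kPa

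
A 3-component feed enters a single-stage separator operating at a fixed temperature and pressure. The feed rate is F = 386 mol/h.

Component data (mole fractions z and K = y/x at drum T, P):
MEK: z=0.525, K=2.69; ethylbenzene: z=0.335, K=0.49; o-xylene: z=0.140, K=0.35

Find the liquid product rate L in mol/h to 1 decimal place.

L = 129.9 mol/h

Newton–Raphson from β = 0.51:
  β = 0.510: g = 0.1095, g' = -0.724 → β = 0.661
  β = 0.661: g = 0.0016, g' = -0.715 → β = 0.664
Converged at β = 0.664.
Then V = β·F = 0.6635·386 = 256.1 mol/h and L = F − V = 129.9 mol/h.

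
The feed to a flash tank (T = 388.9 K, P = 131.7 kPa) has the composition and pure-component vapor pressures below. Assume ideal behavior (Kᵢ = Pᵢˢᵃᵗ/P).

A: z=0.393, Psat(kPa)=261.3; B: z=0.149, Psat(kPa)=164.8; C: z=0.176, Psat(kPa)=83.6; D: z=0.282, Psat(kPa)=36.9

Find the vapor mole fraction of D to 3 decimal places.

y_D = 0.101

Raoult's law: Kᵢ = Pᵢˢᵃᵗ/P = Pᵢˢᵃᵗ/131.7.
  K_A = 261.3/131.7 = 1.98405, K_B = 164.8/131.7 = 1.25133, K_C = 83.6/131.7 = 0.63478, K_D = 36.9/131.7 = 0.28018
Iterate (Newton) starting at β = 0.5:
  β = 0.500: g = -0.1033, g' = -0.570 → β = 0.319
  β = 0.319: g = -0.0072, g' = -0.505 → β = 0.305
Converged at β = 0.305.
Compositions from xᵢ = zᵢ/(1+β(Kᵢ−1)), yᵢ = Kᵢxᵢ:
  A: x = 0.302, y = 0.600
  B: x = 0.138, y = 0.173
  C: x = 0.198, y = 0.126
  D: x = 0.361, y = 0.101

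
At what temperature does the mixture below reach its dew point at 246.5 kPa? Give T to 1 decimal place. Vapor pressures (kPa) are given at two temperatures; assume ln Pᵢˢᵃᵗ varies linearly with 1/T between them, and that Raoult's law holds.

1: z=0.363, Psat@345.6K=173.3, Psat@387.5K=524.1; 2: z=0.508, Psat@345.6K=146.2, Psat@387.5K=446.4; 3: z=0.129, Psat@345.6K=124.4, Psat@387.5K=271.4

Dew-point temperature: Σzᵢ·P/Pᵢˢᵃᵗ(T) = 1. Interpolate ln Pᵢˢᵃᵗ = aᵢ + bᵢ/T.
  T = 345.6 K: ΣzᵢP/Pᵢˢᵃᵗ = 1.6285
  T = 387.5 K: ΣzᵢP/Pᵢˢᵃᵗ = 0.5684
  T = 366.6 K: ΣzᵢP/Pᵢˢᵃᵗ = 0.9305
  T = 356.1 K: ΣzᵢP/Pᵢˢᵃᵗ = 1.2202
  T = 361.4 K: ΣzᵢP/Pᵢˢᵃᵗ = 1.0620
  T = 364.0 K: ΣzᵢP/Pᵢˢᵃᵗ = 0.9936
  T = 362.7 K: ΣzᵢP/Pᵢˢᵃᵗ = 1.0271
  T = 363.4 K: ΣzᵢP/Pᵢˢᵃᵗ = 1.0089
Interpolating between 363.4 K and 364.0 K gives T ≈ 363.7 K.

T = 363.7 K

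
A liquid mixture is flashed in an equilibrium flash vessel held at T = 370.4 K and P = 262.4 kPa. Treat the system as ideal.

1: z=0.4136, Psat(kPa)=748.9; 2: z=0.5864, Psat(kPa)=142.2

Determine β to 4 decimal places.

Raoult's law: Kᵢ = Pᵢˢᵃᵗ/P = Pᵢˢᵃᵗ/262.4.
  K_1 = 748.9/262.4 = 2.854040, K_2 = 142.2/262.4 = 0.541921
Let β = V/F and solve Σ zᵢ(Kᵢ−1)/(1+β(Kᵢ−1)) = 0.
Check two-phase: ΣzᵢKᵢ = 1.4982 > 1 and Σzᵢ/Kᵢ = 1.2270 > 1, so g(0) = 0.4982 > 0 and g(1) = -0.2270 < 0.
Binary case is linear: z₁(K₁−1)(1+β(K₂−1)) + z₂(K₂−1)(1+β(K₁−1)) = 0
⇒ β = [z₁(K₁−1)+z₂(K₂−1)] / [−(K₁−1)(K₂−1)] = 0.49821/0.84930 = 0.5866

β = 0.5866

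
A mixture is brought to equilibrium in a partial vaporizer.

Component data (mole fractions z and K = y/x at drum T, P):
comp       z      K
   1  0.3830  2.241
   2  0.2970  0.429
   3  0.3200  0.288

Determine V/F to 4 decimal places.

Material balance + equilibrium reduce to Σ zᵢ(Kᵢ−1)/(1+V/F(Kᵢ−1)) = 0.
Check two-phase: ΣzᵢKᵢ = 1.0779 > 1 and Σzᵢ/Kᵢ = 1.9743 > 1, so g(0) = 0.0779 > 0 and g(1) = -0.9743 < 0.
Newton iteration, V/F⁰ = 0.5:
  V/F = 0.5000: g = -0.29783, g' = -0.8054 → V/F = 0.1302
  V/F = 0.1302: g = -0.02516, g' = -0.7472 → V/F = 0.0966
  V/F = 0.0966: g = 0.00030, g' = -0.7659 → V/F = 0.0969
Converged at V/F = 0.0969.

V/F = 0.0969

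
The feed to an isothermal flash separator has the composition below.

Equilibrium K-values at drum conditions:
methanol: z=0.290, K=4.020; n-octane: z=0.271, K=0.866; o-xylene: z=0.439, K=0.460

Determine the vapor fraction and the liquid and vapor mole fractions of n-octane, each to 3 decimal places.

ψ = 0.478, x_n-octane = 0.290, y_n-octane = 0.251

Let ψ = V/F and solve Σ zᵢ(Kᵢ−1)/(1+ψ(Kᵢ−1)) = 0.
Check two-phase: ΣzᵢKᵢ = 1.602 > 1 and Σzᵢ/Kᵢ = 1.339 > 1, so g(0) = 0.602 > 0 and g(1) = -0.339 < 0.
Newton–Raphson from ψ = 0.52:
  ψ = 0.520: g = -0.0279, g' = -0.653 → ψ = 0.477
  ψ = 0.477: g = 0.0006, g' = -0.682 → ψ = 0.478
Converged at ψ = 0.478.
Compositions from xᵢ = zᵢ/(1+ψ(Kᵢ−1)), yᵢ = Kᵢxᵢ:
  methanol: x = 0.119, y = 0.477
  n-octane: x = 0.290, y = 0.251
  o-xylene: x = 0.592, y = 0.272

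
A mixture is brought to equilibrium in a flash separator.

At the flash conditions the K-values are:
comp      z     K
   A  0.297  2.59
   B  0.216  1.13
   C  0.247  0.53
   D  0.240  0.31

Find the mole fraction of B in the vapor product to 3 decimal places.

y_B = 0.235

Rachford–Rice: g(β) = Σ zᵢ(Kᵢ−1)/(1+β(Kᵢ−1)) = 0.
Check two-phase: ΣzᵢKᵢ = 1.219 > 1 and Σzᵢ/Kᵢ = 1.546 > 1, so g(0) = 0.219 > 0 and g(1) = -0.546 < 0.
Iterate (Newton) starting at β = 0.5:
  β = 0.500: g = -0.1151, g' = -0.596 → β = 0.307
  β = 0.307: g = -0.0013, g' = -0.601 → β = 0.305
Converged at β = 0.305.
Compositions from xᵢ = zᵢ/(1+β(Kᵢ−1)), yᵢ = Kᵢxᵢ:
  A: x = 0.200, y = 0.518
  B: x = 0.208, y = 0.235
  C: x = 0.288, y = 0.153
  D: x = 0.304, y = 0.094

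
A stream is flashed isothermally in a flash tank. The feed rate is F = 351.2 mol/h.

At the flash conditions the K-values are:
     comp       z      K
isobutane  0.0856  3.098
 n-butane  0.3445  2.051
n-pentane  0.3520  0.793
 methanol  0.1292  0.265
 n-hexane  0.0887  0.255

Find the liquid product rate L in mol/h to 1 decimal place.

Material balance + equilibrium reduce to Σ zᵢ(Kᵢ−1)/(1+β(Kᵢ−1)) = 0.
g(0) = ΣzᵢKᵢ − 1 = 0.3078 and g(1) = 1 − Σzᵢ/Kᵢ = -0.4749, so a root lies in (0, 1).
Newton iteration, β⁰ = 0.5:
  β = 0.5000: g = -0.01173, g' = -0.5715 → β = 0.4795
  β = 0.4795: g = -0.00006, g' = -0.5661 → β = 0.4794
Converged at β = 0.4794.
Then V = β·F = 0.4794·351.2 = 168.4 mol/h and L = F − V = 182.8 mol/h.

L = 182.8 mol/h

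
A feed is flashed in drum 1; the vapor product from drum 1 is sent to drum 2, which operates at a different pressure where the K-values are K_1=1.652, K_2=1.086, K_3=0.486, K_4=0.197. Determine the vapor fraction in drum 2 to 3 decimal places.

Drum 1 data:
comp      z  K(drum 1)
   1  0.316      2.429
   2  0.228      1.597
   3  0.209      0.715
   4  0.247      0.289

Drum 1:
Material balance + equilibrium reduce to Σ zᵢ(Kᵢ−1)/(1+ψ₁(Kᵢ−1)) = 0.
Feasibility: ΣzᵢKᵢ = 1.352, Σzᵢ/Kᵢ = 1.420 — both > 1, two phases present.
Newton iteration, ψ₁⁰ = 0.4:
  ψ₁ = 0.400: g = 0.0846, g' = -0.580 → ψ₁ = 0.546
  ψ₁ = 0.546: g = -0.0012, g' = -0.607 → ψ₁ = 0.544
Converged at ψ₁ = 0.544.
Drum-1 compositions:
  1: x = 0.178, y = 0.432
  2: x = 0.172, y = 0.275
  3: x = 0.247, y = 0.177
  4: x = 0.403, y = 0.116
Drum-2 feed = drum-1 vapor: z₂ = (0.4319, 0.2749, 0.1768, 0.1164).
Drum 2:
Rachford–Rice: g(ψ₂) = Σ zᵢ(Kᵢ−1)/(1+ψ₂(Kᵢ−1)) = 0.
Feasibility: ΣzᵢKᵢ = 1.121, Σzᵢ/Kᵢ = 1.469 — both > 1, two phases present.
Newton iteration, ψ₂⁰ = 0.5:
  ψ₂ = 0.500: g = -0.0435, g' = -0.400 → ψ₂ = 0.391
  ψ₂ = 0.391: g = -0.0029, g' = -0.351 → ψ₂ = 0.383
Converged at ψ₂ = 0.383.
  1: x = 0.346, y = 0.571
  2: x = 0.266, y = 0.289
  3: x = 0.220, y = 0.107
  4: x = 0.168, y = 0.033

V/F (drum 2) = 0.383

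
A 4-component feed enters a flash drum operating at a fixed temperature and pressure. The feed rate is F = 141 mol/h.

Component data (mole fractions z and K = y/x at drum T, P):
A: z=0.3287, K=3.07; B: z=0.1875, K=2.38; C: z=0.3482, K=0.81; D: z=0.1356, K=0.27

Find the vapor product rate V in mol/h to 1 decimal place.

Newton–Raphson from ψ = 0.5:
  ψ = 0.5000: g = 0.25847, g' = -0.6597 → ψ = 0.8918
  ψ = 0.8918: g = -0.00824, g' = -0.8572 → ψ = 0.8822
  ψ = 0.8822: g = -0.00010, g' = -0.8373 → ψ = 0.8821
Converged at ψ = 0.8821.
Then V = ψ·F = 0.8821·141 = 124.4 mol/h and L = F − V = 16.6 mol/h.

V = 124.4 mol/h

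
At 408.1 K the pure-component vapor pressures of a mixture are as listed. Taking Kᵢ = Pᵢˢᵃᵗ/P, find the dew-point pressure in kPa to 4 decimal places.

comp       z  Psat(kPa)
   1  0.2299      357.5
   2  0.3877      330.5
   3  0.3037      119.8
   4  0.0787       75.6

At the dew point ψ → 1, so Σzᵢ/Kᵢ = 1 with Kᵢ = Pᵢˢᵃᵗ/P ⇒ 1/P = Σzᵢ/Pᵢˢᵃᵗ.
1/P = 0.2299/357.5 + 0.3877/330.5 + 0.3037/119.8 + 0.0787/75.6 = 0.0053922 ⇒ P = 185.4527 kPa

Pdew = 185.4527 kPa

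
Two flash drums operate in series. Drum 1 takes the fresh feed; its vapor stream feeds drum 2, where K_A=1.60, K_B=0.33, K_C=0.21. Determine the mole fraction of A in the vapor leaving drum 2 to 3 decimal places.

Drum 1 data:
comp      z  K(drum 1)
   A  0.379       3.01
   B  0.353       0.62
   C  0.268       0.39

y_A (drum 2) = 0.869

Drum 1:
Newton–Raphson from ψ₁ = 0.45:
  ψ₁ = 0.450: g = 0.0129, g' = -0.686 → ψ₁ = 0.469
Converged at ψ₁ = 0.469.
Drum-1 compositions:
  A: x = 0.195, y = 0.587
  B: x = 0.430, y = 0.266
  C: x = 0.375, y = 0.146
Drum-2 feed = drum-1 vapor: z₂ = (0.5873, 0.2663, 0.1464).
Drum 2:
Let ψ₂ = V/F and solve Σ zᵢ(Kᵢ−1)/(1+ψ₂(Kᵢ−1)) = 0.
Check two-phase: ΣzᵢKᵢ = 1.058 > 1 and Σzᵢ/Kᵢ = 1.871 > 1, so g(0) = 0.058 > 0 and g(1) = -0.871 < 0.
Newton–Raphson from ψ₂ = 0.5:
  ψ₂ = 0.500: g = -0.1884, g' = -0.645 → ψ₂ = 0.208
  ψ₂ = 0.208: g = -0.0324, g' = -0.459 → ψ₂ = 0.137
  ψ₂ = 0.137: g = -0.0007, g' = -0.440 → ψ₂ = 0.136
Converged at ψ₂ = 0.136.
  A: x = 0.543, y = 0.869
  B: x = 0.293, y = 0.097
  C: x = 0.164, y = 0.034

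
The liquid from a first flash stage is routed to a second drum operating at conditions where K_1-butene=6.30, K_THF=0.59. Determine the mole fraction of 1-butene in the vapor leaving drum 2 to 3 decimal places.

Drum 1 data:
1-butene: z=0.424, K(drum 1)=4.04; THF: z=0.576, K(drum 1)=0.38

y_1-butene (drum 2) = 0.452

Drum 1:
Binary case is linear: z₁(K₁−1)(1+ψ₁(K₂−1)) + z₂(K₂−1)(1+ψ₁(K₁−1)) = 0
⇒ ψ₁ = [z₁(K₁−1)+z₂(K₂−1)] / [−(K₁−1)(K₂−1)] = 0.9318/1.8848 = 0.494
Drum-1 compositions:
  1-butene: x = 0.169, y = 0.684
  THF: x = 0.831, y = 0.316
Drum-2 feed = drum-1 liquid: z₂ = (0.1694, 0.8306).
Drum 2:
Binary case is linear: z₁(K₁−1)(1+ψ₂(K₂−1)) + z₂(K₂−1)(1+ψ₂(K₁−1)) = 0
⇒ ψ₂ = [z₁(K₁−1)+z₂(K₂−1)] / [−(K₁−1)(K₂−1)] = 0.5573/2.1730 = 0.256
  1-butene: x = 0.072, y = 0.452
  THF: x = 0.928, y = 0.548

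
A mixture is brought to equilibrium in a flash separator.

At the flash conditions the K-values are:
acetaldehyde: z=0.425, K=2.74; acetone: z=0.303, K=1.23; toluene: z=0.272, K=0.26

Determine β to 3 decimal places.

Let β = V/F and solve Σ zᵢ(Kᵢ−1)/(1+β(Kᵢ−1)) = 0.
g(0) = ΣzᵢKᵢ − 1 = 0.608 and g(1) = 1 − Σzᵢ/Kᵢ = -0.448, so a root lies in (0, 1).
Newton iteration, β⁰ = 0.55:
  β = 0.550: g = 0.1003, g' = -0.772 → β = 0.680
  β = 0.680: g = -0.0061, g' = -0.885 → β = 0.673
Converged at β = 0.673.

β = 0.673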